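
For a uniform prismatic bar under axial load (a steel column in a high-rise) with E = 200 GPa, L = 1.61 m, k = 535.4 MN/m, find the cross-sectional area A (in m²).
Model: a uniform prismatic bar under axial load, so k = (A·E) / L.
Solve for A: A = (k·L) / E.
Convert to SI units:
  E = 200 GPa = 2 × 10¹¹ Pa
  k = 535.4 MN/m = 5.354 × 10⁸ N/m
Substitute:
  A = ((5.354 × 10⁸) × 1.61) / (2 × 10¹¹)
  A = 0.00431 m²
Final answer: A = 0.00431 m²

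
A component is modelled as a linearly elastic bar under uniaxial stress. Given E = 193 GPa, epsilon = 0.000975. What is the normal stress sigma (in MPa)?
Model: a linearly elastic bar under uniaxial stress, so sigma = E·epsilon.
Convert to SI units:
  E = 193 GPa = 1.93 × 10¹¹ Pa
Substitute:
  sigma = (1.93 × 10¹¹) × 0.000975
  sigma = 1.882 × 10⁸ Pa
Convert: sigma = 1.882 × 10⁸ Pa = 188.2 MPa
Final answer: sigma = 188.2 MPa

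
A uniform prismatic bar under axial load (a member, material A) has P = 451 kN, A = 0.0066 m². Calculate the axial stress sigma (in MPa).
Model: a uniform prismatic bar under axial load, so sigma = P / A.
Convert to SI units:
  P = 451 kN = 451000 N
Substitute:
  sigma = 451000 / 0.0066
  sigma = 6.833 × 10⁷ Pa
Convert: sigma = 6.833 × 10⁷ Pa = 68.33 MPa
Final answer: sigma = 68.33 MPa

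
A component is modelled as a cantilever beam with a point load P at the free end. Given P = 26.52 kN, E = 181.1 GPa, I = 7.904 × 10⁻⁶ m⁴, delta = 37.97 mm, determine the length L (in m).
Model: a cantilever beam with a point load P at the free end, so delta = (P·L^3) / (3·E·I).
Solve for L: L = ((3·delta·E·I) / P)^(1/3).
Convert to SI units:
  P = 26.52 kN = 26520 N
  E = 181.1 GPa = 1.811 × 10¹¹ Pa
  delta = 37.97 mm = 0.03797 m
Substitute:
  L = ((3 × 0.03797 × (1.811 × 10¹¹) × (7.904 × 10⁻⁶)) / 26520)^(1/3)
  L = 1.832 m
Final answer: L = 1.832 m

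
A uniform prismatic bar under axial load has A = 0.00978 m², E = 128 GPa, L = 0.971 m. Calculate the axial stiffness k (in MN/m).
Model: a uniform prismatic bar under axial load, so k = (A·E) / L.
Convert to SI units:
  E = 128 GPa = 1.28 × 10¹¹ Pa
Substitute:
  k = (0.00978 × (1.28 × 10¹¹)) / 0.971
  k = 1.289 × 10⁹ N/m
Convert: k = 1.289 × 10⁹ N/m = 1289 MN/m
Final answer: k = 1289 MN/m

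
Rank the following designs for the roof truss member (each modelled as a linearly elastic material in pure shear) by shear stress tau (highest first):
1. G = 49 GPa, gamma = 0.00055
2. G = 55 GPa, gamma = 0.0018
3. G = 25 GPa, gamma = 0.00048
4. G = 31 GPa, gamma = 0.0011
Model: a linearly elastic material in pure shear, so tau = G·gamma (SI units).
  Case 1: tau = (4.9 × 10¹⁰) × 0.00055 = 2.695 × 10⁷ Pa = 26.95 MPa
  Case 2: tau = (5.5 × 10¹⁰) × 0.0018 = 9.9 × 10⁷ Pa = 99 MPa
  Case 3: tau = (2.5 × 10¹⁰) × 0.00048 = 1.2 × 10⁷ Pa = 12 MPa
  Case 4: tau = (3.1 × 10¹⁰) × 0.0011 = 3.41 × 10⁷ Pa = 34.1 MPa
Ordering: 99 MPa (case 2) > 34.1 MPa (case 4) > 26.95 MPa (case 1) > 12 MPa (case 3)
Final answer: 2, 4, 1, 3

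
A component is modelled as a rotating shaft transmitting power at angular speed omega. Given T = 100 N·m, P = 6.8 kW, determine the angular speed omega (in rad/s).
Model: a rotating shaft transmitting power at angular speed omega, so P = T·omega.
Solve for omega: omega = P / T.
Convert to SI units:
  P = 6.8 kW = 6800 W
Substitute:
  omega = 6800 / 100
  omega = 68 rad/s
Final answer: omega = 68 rad/s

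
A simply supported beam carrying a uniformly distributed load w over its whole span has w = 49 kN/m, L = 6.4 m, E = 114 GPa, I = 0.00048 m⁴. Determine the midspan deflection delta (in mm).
Model: a simply supported beam carrying a uniformly distributed load w over its whole span, so delta = (5·w·L^4) / (384·E·I).
Convert to SI units:
  w = 49 kN/m = 49000 N/m
  E = 114 GPa = 1.14 × 10¹¹ Pa
Substitute:
  delta = (5 × 49000 × 6.4^4) / (384 × (1.14 × 10¹¹) × 0.00048)
  delta = 0.01956 m
Convert: delta = 0.01956 m = 19.56 mm
Final answer: delta = 19.56 mm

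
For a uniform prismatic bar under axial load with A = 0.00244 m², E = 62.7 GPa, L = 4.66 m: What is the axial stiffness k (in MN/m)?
Model: a uniform prismatic bar under axial load, so k = (A·E) / L.
Convert to SI units:
  E = 62.7 GPa = 6.27 × 10¹⁰ Pa
Substitute:
  k = (0.00244 × (6.27 × 10¹⁰)) / 4.66
  k = 3.283 × 10⁷ N/m
Convert: k = 3.283 × 10⁷ N/m = 32.83 MN/m
Final answer: k = 32.83 MN/m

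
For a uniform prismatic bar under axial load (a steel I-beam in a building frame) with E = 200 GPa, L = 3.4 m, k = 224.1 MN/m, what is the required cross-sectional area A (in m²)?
Model: a uniform prismatic bar under axial load, so k = (A·E) / L.
Solve for A: A = (k·L) / E.
Convert to SI units:
  E = 200 GPa = 2 × 10¹¹ Pa
  k = 224.1 MN/m = 2.241 × 10⁸ N/m
Substitute:
  A = ((2.241 × 10⁸) × 3.4) / (2 × 10¹¹)
  A = 0.00381 m²
Final answer: A = 0.00381 m²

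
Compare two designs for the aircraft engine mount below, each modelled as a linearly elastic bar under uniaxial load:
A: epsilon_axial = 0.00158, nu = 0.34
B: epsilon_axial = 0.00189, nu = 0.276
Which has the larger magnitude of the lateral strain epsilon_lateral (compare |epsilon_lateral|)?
Model: a linearly elastic bar under uniaxial load, so epsilon_lateral = -nu·epsilon_axial (SI units).
  A: epsilon_lateral = -(0.34 × 0.00158) = -0.0005372
  B: epsilon_lateral = -(0.276 × 0.00189) = -0.0005216
|epsilon_lateral|: A = 0.0005372, B = 0.0005216, so A is larger in magnitude.
Final answer: A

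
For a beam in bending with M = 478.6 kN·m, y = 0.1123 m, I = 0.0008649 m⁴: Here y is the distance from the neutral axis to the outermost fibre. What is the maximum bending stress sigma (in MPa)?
Model: a beam in bending, so sigma = (M·y) / I.
Convert to SI units:
  M = 478.6 kN·m = 478600 N·m
Substitute:
  sigma = (478600 × 0.1123) / 0.0008649
  sigma = 6.214 × 10⁷ Pa
Convert: sigma = 6.214 × 10⁷ Pa = 62.14 MPa
Final answer: sigma = 62.14 MPa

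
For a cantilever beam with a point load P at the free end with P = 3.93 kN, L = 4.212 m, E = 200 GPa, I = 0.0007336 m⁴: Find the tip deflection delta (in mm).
Model: a cantilever beam with a point load P at the free end, so delta = (P·L^3) / (3·E·I).
Convert to SI units:
  P = 3.93 kN = 3930 N
  E = 200 GPa = 2 × 10¹¹ Pa
Substitute:
  delta = (3930 × 4.212^3) / (3 × (2 × 10¹¹) × 0.0007336)
  delta = 0.0006672 m
Convert: delta = 0.0006672 m = 0.6672 mm
Final answer: delta = 0.6672 mm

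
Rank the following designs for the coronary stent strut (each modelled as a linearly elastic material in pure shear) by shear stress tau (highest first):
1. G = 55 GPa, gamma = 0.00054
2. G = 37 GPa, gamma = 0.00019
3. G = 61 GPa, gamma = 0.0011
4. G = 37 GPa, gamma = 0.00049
Model: a linearly elastic material in pure shear, so tau = G·gamma (SI units).
  Case 1: tau = (5.5 × 10¹⁰) × 0.00054 = 2.97 × 10⁷ Pa = 29.7 MPa
  Case 2: tau = (3.7 × 10¹⁰) × 0.00019 = 7.03 × 10⁶ Pa = 7.03 MPa
  Case 3: tau = (6.1 × 10¹⁰) × 0.0011 = 6.71 × 10⁷ Pa = 67.1 MPa
  Case 4: tau = (3.7 × 10¹⁰) × 0.00049 = 1.813 × 10⁷ Pa = 18.13 MPa
Ordering: 67.1 MPa (case 3) > 29.7 MPa (case 1) > 18.13 MPa (case 4) > 7.03 MPa (case 2)
Final answer: 3, 1, 4, 2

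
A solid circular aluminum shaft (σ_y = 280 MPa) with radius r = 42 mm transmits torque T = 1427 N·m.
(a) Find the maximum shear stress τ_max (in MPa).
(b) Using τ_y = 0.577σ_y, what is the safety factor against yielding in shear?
(a) For a solid circular shaft, τ_max = T·r/J with J = π·r^4/2, i.e. τ_max = 2·T / (π·r^3). Convert r = 42 mm = 0.042 m.
  τ_max = (2 × 1427) / (π × 0.042^3) = 1.226 × 10⁷ Pa = 12.26 MPa
(b) τ_y = 0.577 × 280 = 161.56 MPa
  SF = τ_y/τ_max = 161.56 / 12.26 = 13.18
Final answer: (a) τ_max = 12.26 MPa, (b) SF = 13.18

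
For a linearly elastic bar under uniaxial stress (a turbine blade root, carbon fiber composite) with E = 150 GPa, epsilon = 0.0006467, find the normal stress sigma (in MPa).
Model: a linearly elastic bar under uniaxial stress, so epsilon = sigma / E.
Solve for sigma: sigma = epsilon·E.
Convert to SI units:
  E = 150 GPa = 1.5 × 10¹¹ Pa
Substitute:
  sigma = 0.0006467 × (1.5 × 10¹¹)
  sigma = 9.701 × 10⁷ Pa
Convert: sigma = 9.701 × 10⁷ Pa = 97.01 MPa
Final answer: sigma = 97.01 MPa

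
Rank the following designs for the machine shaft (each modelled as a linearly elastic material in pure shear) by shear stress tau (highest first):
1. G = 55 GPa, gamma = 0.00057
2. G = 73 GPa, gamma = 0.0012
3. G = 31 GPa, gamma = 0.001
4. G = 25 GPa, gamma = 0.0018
Model: a linearly elastic material in pure shear, so tau = G·gamma (SI units).
  Case 1: tau = (5.5 × 10¹⁰) × 0.00057 = 3.135 × 10⁷ Pa = 31.35 MPa
  Case 2: tau = (7.3 × 10¹⁰) × 0.0012 = 8.76 × 10⁷ Pa = 87.6 MPa
  Case 3: tau = (3.1 × 10¹⁰) × 0.001 = 3.1 × 10⁷ Pa = 31 MPa
  Case 4: tau = (2.5 × 10¹⁰) × 0.0018 = 4.5 × 10⁷ Pa = 45 MPa
Ordering: 87.6 MPa (case 2) > 45 MPa (case 4) > 31.35 MPa (case 1) > 31 MPa (case 3)
Final answer: 2, 4, 1, 3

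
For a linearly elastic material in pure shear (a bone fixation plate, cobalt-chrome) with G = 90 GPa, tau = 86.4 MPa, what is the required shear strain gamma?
Model: a linearly elastic material in pure shear, so tau = G·gamma.
Solve for gamma: gamma = tau / G.
Convert to SI units:
  G = 90 GPa = 9 × 10¹⁰ Pa
  tau = 86.4 MPa = 8.64 × 10⁷ Pa
Substitute:
  gamma = (8.64 × 10⁷) / (9 × 10¹⁰)
  gamma = 0.00096
Final answer: gamma = 0.00096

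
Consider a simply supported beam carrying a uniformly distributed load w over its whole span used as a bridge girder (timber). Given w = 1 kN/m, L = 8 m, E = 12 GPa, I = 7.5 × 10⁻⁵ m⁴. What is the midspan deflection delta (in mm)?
Model: a simply supported beam carrying a uniformly distributed load w over its whole span, so delta = (5·w·L^4) / (384·E·I).
Convert to SI units:
  w = 1 kN/m = 1000 N/m
  E = 12 GPa = 1.2 × 10¹⁰ Pa
Substitute:
  delta = (5 × 1000 × 8^4) / (384 × (1.2 × 10¹⁰) × (7.5 × 10⁻⁵))
  delta = 0.05926 m
Convert: delta = 0.05926 m = 59.26 mm
Final answer: delta = 59.26 mm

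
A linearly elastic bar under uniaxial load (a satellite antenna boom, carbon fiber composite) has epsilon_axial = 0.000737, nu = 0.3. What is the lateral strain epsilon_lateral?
Model: a linearly elastic bar under uniaxial load, so epsilon_lateral = -nu·epsilon_axial.
Substitute:
  epsilon_lateral = -(0.3 × 0.000737)
  epsilon_lateral = -0.0002211
Final answer: epsilon_lateral = -0.0002211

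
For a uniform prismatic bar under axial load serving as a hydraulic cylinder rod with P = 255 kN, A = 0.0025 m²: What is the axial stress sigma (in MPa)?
Model: a uniform prismatic bar under axial load, so sigma = P / A.
Convert to SI units:
  P = 255 kN = 255000 N
Substitute:
  sigma = 255000 / 0.0025
  sigma = 1.02 × 10⁸ Pa
Convert: sigma = 1.02 × 10⁸ Pa = 102 MPa
Final answer: sigma = 102 MPa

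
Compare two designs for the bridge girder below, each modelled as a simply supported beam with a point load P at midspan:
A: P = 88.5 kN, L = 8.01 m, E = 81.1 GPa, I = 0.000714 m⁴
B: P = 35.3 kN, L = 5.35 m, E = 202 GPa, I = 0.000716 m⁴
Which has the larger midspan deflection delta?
Model: a simply supported beam with a point load P at midspan, so delta = (P·L^3) / (48·E·I) (SI units).
  A: delta = (88500 × 8.01^3) / (48 × (8.11 × 10¹⁰) × 0.000714) = 0.01636 m = 16.36 mm
  B: delta = (35300 × 5.35^3) / (48 × (2.02 × 10¹¹) × 0.000716) = 0.0007786 m = 0.7786 mm
16.36 mm > 0.7786 mm, so A is larger.
Final answer: A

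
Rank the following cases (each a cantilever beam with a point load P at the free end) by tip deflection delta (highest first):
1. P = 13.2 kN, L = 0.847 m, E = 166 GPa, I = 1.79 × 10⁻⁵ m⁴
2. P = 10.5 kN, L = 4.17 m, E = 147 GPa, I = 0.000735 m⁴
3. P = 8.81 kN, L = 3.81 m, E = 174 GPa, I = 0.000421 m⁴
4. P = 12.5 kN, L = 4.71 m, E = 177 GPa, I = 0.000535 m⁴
Model: a cantilever beam with a point load P at the free end, so delta = (P·L^3) / (3·E·I) (SI units).
  Case 1: delta = (13200 × 0.847^3) / (3 × (1.66 × 10¹¹) × (1.79 × 10⁻⁵)) = 0.0008998 m = 0.8998 mm
  Case 2: delta = (10500 × 4.17^3) / (3 × (1.47 × 10¹¹) × 0.000735) = 0.002349 m = 2.349 mm
  Case 3: delta = (8810 × 3.81^3) / (3 × (1.74 × 10¹¹) × 0.000421) = 0.002217 m = 2.217 mm
  Case 4: delta = (12500 × 4.71^3) / (3 × (1.77 × 10¹¹) × 0.000535) = 0.004598 m = 4.598 mm
Ordering: 4.598 mm (case 4) > 2.349 mm (case 2) > 2.217 mm (case 3) > 0.8998 mm (case 1)
Final answer: 4, 2, 3, 1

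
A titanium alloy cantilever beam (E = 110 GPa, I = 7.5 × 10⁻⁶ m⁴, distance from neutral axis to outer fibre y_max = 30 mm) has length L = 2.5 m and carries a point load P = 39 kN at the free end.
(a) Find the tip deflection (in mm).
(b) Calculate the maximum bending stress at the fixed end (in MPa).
(a) Tip deflection of a cantilever with an end point load: δ = P·L^3 / (3·E·I). Convert P = 39 kN = 39000 N, E = 110 GPa = 1.1 × 10¹¹ Pa.
  δ = (39000 × 2.5^3) / (3 × (1.1 × 10¹¹) × (7.5 × 10⁻⁶)) = 0.2462 m = 246.2 mm
(b) Maximum bending moment at the fixed end: M = P·L = 39000 × 2.5 = 97500 N·m. Convert y_max = 30 mm = 0.03 m.
  σ = M·y_max / I = (97500 × 0.03) / (7.5 × 10⁻⁶) = 3.9 × 10⁸ Pa = 390 MPa
Final answer: (a) δ = 246.2 mm, (b) σ = 390 MPa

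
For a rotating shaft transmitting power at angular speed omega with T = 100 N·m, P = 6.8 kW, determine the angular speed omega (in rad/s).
Model: a rotating shaft transmitting power at angular speed omega, so P = T·omega.
Solve for omega: omega = P / T.
Convert to SI units:
  P = 6.8 kW = 6800 W
Substitute:
  omega = 6800 / 100
  omega = 68 rad/s
Final answer: omega = 68 rad/s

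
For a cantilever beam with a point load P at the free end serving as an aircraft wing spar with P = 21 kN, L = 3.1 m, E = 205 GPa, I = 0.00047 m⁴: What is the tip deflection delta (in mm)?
Model: a cantilever beam with a point load P at the free end, so delta = (P·L^3) / (3·E·I).
Convert to SI units:
  P = 21 kN = 21000 N
  E = 205 GPa = 2.05 × 10¹¹ Pa
Substitute:
  delta = (21000 × 3.1^3) / (3 × (2.05 × 10¹¹) × 0.00047)
  delta = 0.002164 m
Convert: delta = 0.002164 m = 2.164 mm
Final answer: delta = 2.164 mm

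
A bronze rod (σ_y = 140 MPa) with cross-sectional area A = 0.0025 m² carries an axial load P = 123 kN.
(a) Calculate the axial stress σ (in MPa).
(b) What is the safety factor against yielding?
(a) Axial stress σ = P/A. Convert P = 123 kN = 123000 N.
  σ = 123000 / 0.0025 = 4.92 × 10⁷ Pa = 49.2 MPa
(b) Safety factor SF = σ_y/σ = 140 / 49.2 = 2.846
Final answer: (a) σ = 49.2 MPa, (b) SF = 2.846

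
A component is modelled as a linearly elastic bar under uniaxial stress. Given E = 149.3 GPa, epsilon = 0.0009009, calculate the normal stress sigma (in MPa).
Model: a linearly elastic bar under uniaxial stress, so epsilon = sigma / E.
Solve for sigma: sigma = epsilon·E.
Convert to SI units:
  E = 149.3 GPa = 1.493 × 10¹¹ Pa
Substitute:
  sigma = 0.0009009 × (1.493 × 10¹¹)
  sigma = 1.345 × 10⁸ Pa
Convert: sigma = 1.345 × 10⁸ Pa = 134.5 MPa
Final answer: sigma = 134.5 MPa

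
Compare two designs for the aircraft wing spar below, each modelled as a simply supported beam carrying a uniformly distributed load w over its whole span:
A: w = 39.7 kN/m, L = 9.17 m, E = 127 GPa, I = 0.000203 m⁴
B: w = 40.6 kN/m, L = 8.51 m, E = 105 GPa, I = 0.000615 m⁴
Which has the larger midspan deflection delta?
Model: a simply supported beam carrying a uniformly distributed load w over its whole span, so delta = (5·w·L^4) / (384·E·I) (SI units).
  A: delta = (5 × 39700 × 9.17^4) / (384 × (1.27 × 10¹¹) × 0.000203) = 0.1418 m = 141.8 mm
  B: delta = (5 × 40600 × 8.51^4) / (384 × (1.05 × 10¹¹) × 0.000615) = 0.04294 m = 42.94 mm
141.8 mm > 42.94 mm, so A is larger.
Final answer: A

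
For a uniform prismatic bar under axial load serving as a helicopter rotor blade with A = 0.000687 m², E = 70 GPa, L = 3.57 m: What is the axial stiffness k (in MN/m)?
Model: a uniform prismatic bar under axial load, so k = (A·E) / L.
Convert to SI units:
  E = 70 GPa = 7 × 10¹⁰ Pa
Substitute:
  k = (0.000687 × (7 × 10¹⁰)) / 3.57
  k = 1.347 × 10⁷ N/m
Convert: k = 1.347 × 10⁷ N/m = 13.47 MN/m
Final answer: k = 13.47 MN/m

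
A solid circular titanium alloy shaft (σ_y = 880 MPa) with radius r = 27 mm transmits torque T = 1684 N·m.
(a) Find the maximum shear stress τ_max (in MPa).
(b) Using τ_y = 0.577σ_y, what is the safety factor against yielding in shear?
(a) For a solid circular shaft, τ_max = T·r/J with J = π·r^4/2, i.e. τ_max = 2·T / (π·r^3). Convert r = 27 mm = 0.027 m.
  τ_max = (2 × 1684) / (π × 0.027^3) = 5.447 × 10⁷ Pa = 54.47 MPa
(b) τ_y = 0.577 × 880 = 507.76 MPa
  SF = τ_y/τ_max = 507.76 / 54.47 = 9.322
Final answer: (a) τ_max = 54.47 MPa, (b) SF = 9.322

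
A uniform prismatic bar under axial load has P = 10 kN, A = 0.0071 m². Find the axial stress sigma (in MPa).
Model: a uniform prismatic bar under axial load, so sigma = P / A.
Convert to SI units:
  P = 10 kN = 10000 N
Substitute:
  sigma = 10000 / 0.0071
  sigma = 1.408 × 10⁶ Pa
Convert: sigma = 1.408 × 10⁶ Pa = 1.408 MPa
Final answer: sigma = 1.408 MPa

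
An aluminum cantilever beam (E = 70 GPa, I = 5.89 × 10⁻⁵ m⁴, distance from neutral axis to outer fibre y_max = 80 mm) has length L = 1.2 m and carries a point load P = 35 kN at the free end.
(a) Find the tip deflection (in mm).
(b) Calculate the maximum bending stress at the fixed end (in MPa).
(a) Tip deflection of a cantilever with an end point load: δ = P·L^3 / (3·E·I). Convert P = 35 kN = 35000 N, E = 70 GPa = 7 × 10¹⁰ Pa.
  δ = (35000 × 1.2^3) / (3 × (7 × 10¹⁰) × (5.89 × 10⁻⁵)) = 0.00489 m = 4.89 mm
(b) Maximum bending moment at the fixed end: M = P·L = 35000 × 1.2 = 42000 N·m. Convert y_max = 80 mm = 0.08 m.
  σ = M·y_max / I = (42000 × 0.08) / (5.89 × 10⁻⁵) = 5.705 × 10⁷ Pa = 57.05 MPa
Final answer: (a) δ = 4.89 mm, (b) σ = 57.05 MPa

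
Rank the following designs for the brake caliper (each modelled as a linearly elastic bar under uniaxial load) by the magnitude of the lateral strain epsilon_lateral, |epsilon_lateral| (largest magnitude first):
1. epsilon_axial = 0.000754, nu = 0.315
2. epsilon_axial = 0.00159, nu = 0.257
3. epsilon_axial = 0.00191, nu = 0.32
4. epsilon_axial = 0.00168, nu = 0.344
Model: a linearly elastic bar under uniaxial load, so epsilon_lateral = -nu·epsilon_axial (SI units).
  Case 1: epsilon_lateral = -(0.315 × 0.000754) = -0.0002375
  Case 2: epsilon_lateral = -(0.257 × 0.00159) = -0.0004086
  Case 3: epsilon_lateral = -(0.32 × 0.00191) = -0.0006112
  Case 4: epsilon_lateral = -(0.344 × 0.00168) = -0.0005779
Ordering by |epsilon_lateral|: 0.0006112 (case 3) > 0.0005779 (case 4) > 0.0004086 (case 2) > 0.0002375 (case 1)
Final answer: 3, 4, 2, 1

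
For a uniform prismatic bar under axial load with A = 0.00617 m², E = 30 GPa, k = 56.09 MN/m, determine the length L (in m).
Model: a uniform prismatic bar under axial load, so k = (A·E) / L.
Solve for L: L = (A·E) / k.
Convert to SI units:
  E = 30 GPa = 3 × 10¹⁰ Pa
  k = 56.09 MN/m = 5.609 × 10⁷ N/m
Substitute:
  L = (0.00617 × (3 × 10¹⁰)) / (5.609 × 10⁷)
  L = 3.3 m
Final answer: L = 3.3 m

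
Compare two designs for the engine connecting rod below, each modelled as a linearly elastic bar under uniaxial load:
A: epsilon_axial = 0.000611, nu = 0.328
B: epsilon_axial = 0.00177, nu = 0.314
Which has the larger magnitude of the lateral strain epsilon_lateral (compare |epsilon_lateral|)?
Model: a linearly elastic bar under uniaxial load, so epsilon_lateral = -nu·epsilon_axial (SI units).
  A: epsilon_lateral = -(0.328 × 0.000611) = -0.0002004
  B: epsilon_lateral = -(0.314 × 0.00177) = -0.0005558
|epsilon_lateral|: A = 0.0002004, B = 0.0005558, so B is larger in magnitude.
Final answer: B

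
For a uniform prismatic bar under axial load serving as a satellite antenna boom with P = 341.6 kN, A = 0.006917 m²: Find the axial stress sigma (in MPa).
Model: a uniform prismatic bar under axial load, so sigma = P / A.
Convert to SI units:
  P = 341.6 kN = 341600 N
Substitute:
  sigma = 341600 / 0.006917
  sigma = 4.939 × 10⁷ Pa
Convert: sigma = 4.939 × 10⁷ Pa = 49.39 MPa
Final answer: sigma = 49.39 MPa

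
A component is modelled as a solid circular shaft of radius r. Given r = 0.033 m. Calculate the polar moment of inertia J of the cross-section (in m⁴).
Model: a solid circular shaft of radius r, so J = (π·r^4) / 2.
Substitute:
  J = (π × 0.033^4) / 2
  J = 1.863 × 10⁻⁶ m⁴
Final answer: J = 1.863 × 10⁻⁶ m⁴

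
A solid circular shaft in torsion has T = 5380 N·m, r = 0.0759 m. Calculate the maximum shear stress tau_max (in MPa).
Model: a solid circular shaft in torsion, so tau_max = (2·T) / (π·r^3).
Substitute:
  tau_max = (2 × 5380) / (π × 0.0759^3)
  tau_max = 7.833 × 10⁶ Pa
Convert: tau_max = 7.833 × 10⁶ Pa = 7.833 MPa
Final answer: tau_max = 7.833 MPa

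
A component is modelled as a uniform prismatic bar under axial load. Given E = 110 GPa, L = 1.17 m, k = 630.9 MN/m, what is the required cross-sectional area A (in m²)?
Model: a uniform prismatic bar under axial load, so k = (A·E) / L.
Solve for A: A = (k·L) / E.
Convert to SI units:
  E = 110 GPa = 1.1 × 10¹¹ Pa
  k = 630.9 MN/m = 6.309 × 10⁸ N/m
Substitute:
  A = ((6.309 × 10⁸) × 1.17) / (1.1 × 10¹¹)
  A = 0.00671 m²
Final answer: A = 0.00671 m²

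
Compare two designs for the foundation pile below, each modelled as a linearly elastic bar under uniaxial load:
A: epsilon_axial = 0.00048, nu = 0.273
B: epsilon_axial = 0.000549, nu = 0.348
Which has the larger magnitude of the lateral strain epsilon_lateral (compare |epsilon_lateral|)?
Model: a linearly elastic bar under uniaxial load, so epsilon_lateral = -nu·epsilon_axial (SI units).
  A: epsilon_lateral = -(0.273 × 0.00048) = -0.000131
  B: epsilon_lateral = -(0.348 × 0.000549) = -0.0001911
|epsilon_lateral|: A = 0.000131, B = 0.0001911, so B is larger in magnitude.
Final answer: B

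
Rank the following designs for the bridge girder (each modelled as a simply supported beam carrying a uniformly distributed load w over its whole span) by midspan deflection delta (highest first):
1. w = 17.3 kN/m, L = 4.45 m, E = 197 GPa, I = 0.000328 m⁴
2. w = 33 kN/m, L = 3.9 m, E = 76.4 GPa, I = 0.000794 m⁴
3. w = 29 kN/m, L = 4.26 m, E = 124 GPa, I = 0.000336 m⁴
Model: a simply supported beam carrying a uniformly distributed load w over its whole span, so delta = (5·w·L^4) / (384·E·I) (SI units).
  Case 1: delta = (5 × 17300 × 4.45^4) / (384 × (1.97 × 10¹¹) × 0.000328) = 0.001367 m = 1.367 mm
  Case 2: delta = (5 × 33000 × 3.9^4) / (384 × (7.64 × 10¹⁰) × 0.000794) = 0.001639 m = 1.639 mm
  Case 3: delta = (5 × 29000 × 4.26^4) / (384 × (1.24 × 10¹¹) × 0.000336) = 0.002985 m = 2.985 mm
Ordering: 2.985 mm (case 3) > 1.639 mm (case 2) > 1.367 mm (case 1)
Final answer: 3, 2, 1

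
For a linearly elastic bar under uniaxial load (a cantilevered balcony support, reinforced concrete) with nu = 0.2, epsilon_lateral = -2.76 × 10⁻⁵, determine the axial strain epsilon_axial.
Model: a linearly elastic bar under uniaxial load, so epsilon_lateral = -nu·epsilon_axial.
Solve for epsilon_axial: epsilon_axial = -epsilon_lateral / nu.
Substitute:
  epsilon_axial = -(-2.76 × 10⁻⁵) / 0.2
  epsilon_axial = 0.000138
Final answer: epsilon_axial = 0.000138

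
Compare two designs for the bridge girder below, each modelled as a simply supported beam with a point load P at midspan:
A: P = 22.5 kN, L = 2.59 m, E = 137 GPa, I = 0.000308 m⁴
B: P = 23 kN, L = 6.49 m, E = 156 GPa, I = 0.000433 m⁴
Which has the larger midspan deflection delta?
Model: a simply supported beam with a point load P at midspan, so delta = (P·L^3) / (48·E·I) (SI units).
  A: delta = (22500 × 2.59^3) / (48 × (1.37 × 10¹¹) × 0.000308) = 0.000193 m = 0.193 mm
  B: delta = (23000 × 6.49^3) / (48 × (1.56 × 10¹¹) × 0.000433) = 0.001939 m = 1.939 mm
1.939 mm > 0.193 mm, so B is larger.
Final answer: B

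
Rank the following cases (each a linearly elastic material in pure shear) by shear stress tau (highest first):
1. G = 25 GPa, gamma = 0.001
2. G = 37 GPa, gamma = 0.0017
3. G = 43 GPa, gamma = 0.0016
Model: a linearly elastic material in pure shear, so tau = G·gamma (SI units).
  Case 1: tau = (2.5 × 10¹⁰) × 0.001 = 2.5 × 10⁷ Pa = 25 MPa
  Case 2: tau = (3.7 × 10¹⁰) × 0.0017 = 6.29 × 10⁷ Pa = 62.9 MPa
  Case 3: tau = (4.3 × 10¹⁰) × 0.0016 = 6.88 × 10⁷ Pa = 68.8 MPa
Ordering: 68.8 MPa (case 3) > 62.9 MPa (case 2) > 25 MPa (case 1)
Final answer: 3, 2, 1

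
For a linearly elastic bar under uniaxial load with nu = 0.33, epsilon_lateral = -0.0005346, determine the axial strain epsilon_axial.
Model: a linearly elastic bar under uniaxial load, so epsilon_lateral = -nu·epsilon_axial.
Solve for epsilon_axial: epsilon_axial = -epsilon_lateral / nu.
Substitute:
  epsilon_axial = -(-0.0005346) / 0.33
  epsilon_axial = 0.00162
Final answer: epsilon_axial = 0.00162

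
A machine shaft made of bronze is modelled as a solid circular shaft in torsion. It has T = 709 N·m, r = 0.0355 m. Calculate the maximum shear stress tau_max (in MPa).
Model: a solid circular shaft in torsion, so tau_max = (2·T) / (π·r^3).
Substitute:
  tau_max = (2 × 709) / (π × 0.0355^3)
  tau_max = 1.009 × 10⁷ Pa
Convert: tau_max = 1.009 × 10⁷ Pa = 10.09 MPa
Final answer: tau_max = 10.09 MPa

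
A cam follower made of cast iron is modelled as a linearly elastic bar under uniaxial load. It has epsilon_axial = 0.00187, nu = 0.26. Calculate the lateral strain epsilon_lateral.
Model: a linearly elastic bar under uniaxial load, so epsilon_lateral = -nu·epsilon_axial.
Substitute:
  epsilon_lateral = -(0.26 × 0.00187)
  epsilon_lateral = -0.0004862
Final answer: epsilon_lateral = -0.0004862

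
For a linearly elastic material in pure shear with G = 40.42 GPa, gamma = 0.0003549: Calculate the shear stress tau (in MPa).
Model: a linearly elastic material in pure shear, so tau = G·gamma.
Convert to SI units:
  G = 40.42 GPa = 4.042 × 10¹⁰ Pa
Substitute:
  tau = (4.042 × 10¹⁰) × 0.0003549
  tau = 1.435 × 10⁷ Pa
Convert: tau = 1.435 × 10⁷ Pa = 14.35 MPa
Final answer: tau = 14.35 MPa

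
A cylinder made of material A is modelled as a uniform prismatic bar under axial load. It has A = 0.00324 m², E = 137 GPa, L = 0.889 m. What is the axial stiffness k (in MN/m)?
Model: a uniform prismatic bar under axial load, so k = (A·E) / L.
Convert to SI units:
  E = 137 GPa = 1.37 × 10¹¹ Pa
Substitute:
  k = (0.00324 × (1.37 × 10¹¹)) / 0.889
  k = 4.993 × 10⁸ N/m
Convert: k = 4.993 × 10⁸ N/m = 499.3 MN/m
Final answer: k = 499.3 MN/m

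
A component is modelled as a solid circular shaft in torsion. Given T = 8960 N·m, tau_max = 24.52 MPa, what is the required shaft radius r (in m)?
Model: a solid circular shaft in torsion, so tau_max = (2·T) / (π·r^3).
Solve for r: r = ((2·T) / (π·tau_max))^(1/3).
Convert to SI units:
  tau_max = 24.52 MPa = 2.452 × 10⁷ Pa
Substitute:
  r = ((2 × 8960) / (π × (2.452 × 10⁷)))^(1/3)
  r = 0.0615 m
Final answer: r = 0.0615 m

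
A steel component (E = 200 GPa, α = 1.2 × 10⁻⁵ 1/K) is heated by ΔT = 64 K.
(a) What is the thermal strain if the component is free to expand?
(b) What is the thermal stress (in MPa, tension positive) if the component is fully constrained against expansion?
(a) Free thermal strain ε_th = α·ΔT = (1.2 × 10⁻⁵) × 64 = 0.000768
(b) Fully constrained, the expansion is suppressed, so σ = -E·α·ΔT. Convert E = 200 GPa = 2 × 10¹¹ Pa.
  σ = -(2 × 10¹¹) × (1.2 × 10⁻⁵) × 64 = -1.536 × 10⁸ Pa = -153.6 MPa (compressive)
Final answer: (a) ε_th = 0.000768, (b) σ = -153.6 MPa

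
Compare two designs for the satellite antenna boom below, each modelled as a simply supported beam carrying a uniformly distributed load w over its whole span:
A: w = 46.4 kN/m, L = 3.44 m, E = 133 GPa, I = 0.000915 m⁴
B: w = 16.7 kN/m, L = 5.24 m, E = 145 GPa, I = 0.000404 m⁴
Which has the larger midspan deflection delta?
Model: a simply supported beam carrying a uniformly distributed load w over its whole span, so delta = (5·w·L^4) / (384·E·I) (SI units).
  A: delta = (5 × 46400 × 3.44^4) / (384 × (1.33 × 10¹¹) × 0.000915) = 0.0006952 m = 0.6952 mm
  B: delta = (5 × 16700 × 5.24^4) / (384 × (1.45 × 10¹¹) × 0.000404) = 0.002799 m = 2.799 mm
2.799 mm > 0.6952 mm, so B is larger.
Final answer: B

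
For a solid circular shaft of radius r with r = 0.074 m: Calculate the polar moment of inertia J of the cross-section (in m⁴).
Model: a solid circular shaft of radius r, so J = (π·r^4) / 2.
Substitute:
  J = (π × 0.074^4) / 2
  J = 4.71 × 10⁻⁵ m⁴
Final answer: J = 4.71 × 10⁻⁵ m⁴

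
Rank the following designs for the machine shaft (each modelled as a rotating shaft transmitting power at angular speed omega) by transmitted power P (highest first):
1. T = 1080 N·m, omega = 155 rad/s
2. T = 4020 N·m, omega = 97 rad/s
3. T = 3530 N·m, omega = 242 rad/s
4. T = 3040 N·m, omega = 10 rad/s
Model: a rotating shaft transmitting power at angular speed omega, so P = T·omega (SI units).
  Case 1: P = 1080 × 155 = 167400 W = 167.4 kW
  Case 2: P = 4020 × 97 = 389900 W = 389.9 kW
  Case 3: P = 3530 × 242 = 854300 W = 854.3 kW
  Case 4: P = 3040 × 10 = 30400 W = 30.4 kW
Ordering: 854.3 kW (case 3) > 389.9 kW (case 2) > 167.4 kW (case 1) > 30.4 kW (case 4)
Final answer: 3, 2, 1, 4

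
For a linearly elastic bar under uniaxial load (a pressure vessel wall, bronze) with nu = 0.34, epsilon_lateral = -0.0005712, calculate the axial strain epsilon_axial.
Model: a linearly elastic bar under uniaxial load, so epsilon_lateral = -nu·epsilon_axial.
Solve for epsilon_axial: epsilon_axial = -epsilon_lateral / nu.
Substitute:
  epsilon_axial = -(-0.0005712) / 0.34
  epsilon_axial = 0.00168
Final answer: epsilon_axial = 0.00168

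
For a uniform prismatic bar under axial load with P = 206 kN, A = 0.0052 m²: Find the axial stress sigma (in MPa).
Model: a uniform prismatic bar under axial load, so sigma = P / A.
Convert to SI units:
  P = 206 kN = 206000 N
Substitute:
  sigma = 206000 / 0.0052
  sigma = 3.962 × 10⁷ Pa
Convert: sigma = 3.962 × 10⁷ Pa = 39.62 MPa
Final answer: sigma = 39.62 MPa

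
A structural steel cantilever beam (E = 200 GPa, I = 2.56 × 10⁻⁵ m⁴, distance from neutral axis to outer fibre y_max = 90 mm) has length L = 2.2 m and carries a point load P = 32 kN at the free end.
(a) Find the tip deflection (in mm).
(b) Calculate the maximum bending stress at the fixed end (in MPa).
(a) Tip deflection of a cantilever with an end point load: δ = P·L^3 / (3·E·I). Convert P = 32 kN = 32000 N, E = 200 GPa = 2 × 10¹¹ Pa.
  δ = (32000 × 2.2^3) / (3 × (2 × 10¹¹) × (2.56 × 10⁻⁵)) = 0.02218 m = 22.18 mm
(b) Maximum bending moment at the fixed end: M = P·L = 32000 × 2.2 = 70400 N·m. Convert y_max = 90 mm = 0.09 m.
  σ = M·y_max / I = (70400 × 0.09) / (2.56 × 10⁻⁵) = 2.475 × 10⁸ Pa = 247.5 MPa
Final answer: (a) δ = 22.18 mm, (b) σ = 247.5 MPa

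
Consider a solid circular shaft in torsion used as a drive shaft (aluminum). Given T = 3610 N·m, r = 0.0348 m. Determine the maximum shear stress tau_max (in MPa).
Model: a solid circular shaft in torsion, so tau_max = (2·T) / (π·r^3).
Substitute:
  tau_max = (2 × 3610) / (π × 0.0348^3)
  tau_max = 5.453 × 10⁷ Pa
Convert: tau_max = 5.453 × 10⁷ Pa = 54.53 MPa
Final answer: tau_max = 54.53 MPa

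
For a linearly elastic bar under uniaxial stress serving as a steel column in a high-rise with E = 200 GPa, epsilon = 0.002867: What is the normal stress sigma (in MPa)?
Model: a linearly elastic bar under uniaxial stress, so sigma = E·epsilon.
Convert to SI units:
  E = 200 GPa = 2 × 10¹¹ Pa
Substitute:
  sigma = (2 × 10¹¹) × 0.002867
  sigma = 5.734 × 10⁸ Pa
Convert: sigma = 5.734 × 10⁸ Pa = 573.4 MPa
Final answer: sigma = 573.4 MPa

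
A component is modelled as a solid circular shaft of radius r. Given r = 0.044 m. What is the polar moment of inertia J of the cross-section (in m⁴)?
Model: a solid circular shaft of radius r, so J = (π·r^4) / 2.
Substitute:
  J = (π × 0.044^4) / 2
  J = 5.887 × 10⁻⁶ m⁴
Final answer: J = 5.887 × 10⁻⁶ m⁴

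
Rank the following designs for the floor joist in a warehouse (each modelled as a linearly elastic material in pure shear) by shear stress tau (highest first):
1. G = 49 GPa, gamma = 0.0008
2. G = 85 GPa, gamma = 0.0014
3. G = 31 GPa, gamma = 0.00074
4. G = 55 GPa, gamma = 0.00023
Model: a linearly elastic material in pure shear, so tau = G·gamma (SI units).
  Case 1: tau = (4.9 × 10¹⁰) × 0.0008 = 3.92 × 10⁷ Pa = 39.2 MPa
  Case 2: tau = (8.5 × 10¹⁰) × 0.0014 = 1.19 × 10⁸ Pa = 119 MPa
  Case 3: tau = (3.1 × 10¹⁰) × 0.00074 = 2.294 × 10⁷ Pa = 22.94 MPa
  Case 4: tau = (5.5 × 10¹⁰) × 0.00023 = 1.265 × 10⁷ Pa = 12.65 MPa
Ordering: 119 MPa (case 2) > 39.2 MPa (case 1) > 22.94 MPa (case 3) > 12.65 MPa (case 4)
Final answer: 2, 1, 3, 4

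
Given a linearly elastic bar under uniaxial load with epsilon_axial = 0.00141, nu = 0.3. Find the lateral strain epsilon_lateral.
Model: a linearly elastic bar under uniaxial load, so epsilon_lateral = -nu·epsilon_axial.
Substitute:
  epsilon_lateral = -(0.3 × 0.00141)
  epsilon_lateral = -0.000423
Final answer: epsilon_lateral = -0.000423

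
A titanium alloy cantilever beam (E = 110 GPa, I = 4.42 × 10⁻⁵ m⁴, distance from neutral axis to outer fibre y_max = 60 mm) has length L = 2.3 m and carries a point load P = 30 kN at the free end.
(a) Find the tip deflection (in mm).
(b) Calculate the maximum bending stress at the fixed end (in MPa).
(a) Tip deflection of a cantilever with an end point load: δ = P·L^3 / (3·E·I). Convert P = 30 kN = 30000 N, E = 110 GPa = 1.1 × 10¹¹ Pa.
  δ = (30000 × 2.3^3) / (3 × (1.1 × 10¹¹) × (4.42 × 10⁻⁵)) = 0.02502 m = 25.02 mm
(b) Maximum bending moment at the fixed end: M = P·L = 30000 × 2.3 = 69000 N·m. Convert y_max = 60 mm = 0.06 m.
  σ = M·y_max / I = (69000 × 0.06) / (4.42 × 10⁻⁵) = 9.367 × 10⁷ Pa = 93.67 MPa
Final answer: (a) δ = 25.02 mm, (b) σ = 93.67 MPa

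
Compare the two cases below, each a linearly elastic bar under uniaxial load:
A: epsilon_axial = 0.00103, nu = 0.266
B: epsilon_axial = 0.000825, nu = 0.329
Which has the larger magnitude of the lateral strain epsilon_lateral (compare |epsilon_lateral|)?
Model: a linearly elastic bar under uniaxial load, so epsilon_lateral = -nu·epsilon_axial (SI units).
  A: epsilon_lateral = -(0.266 × 0.00103) = -0.000274
  B: epsilon_lateral = -(0.329 × 0.000825) = -0.0002714
|epsilon_lateral|: A = 0.000274, B = 0.0002714, so A is larger in magnitude.
Final answer: A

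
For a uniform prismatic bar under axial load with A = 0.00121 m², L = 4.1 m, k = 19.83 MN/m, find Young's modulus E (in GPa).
Model: a uniform prismatic bar under axial load, so k = (A·E) / L.
Solve for E: E = (k·L) / A.
Convert to SI units:
  k = 19.83 MN/m = 1.983 × 10⁷ N/m
Substitute:
  E = ((1.983 × 10⁷) × 4.1) / 0.00121
  E = 6.719 × 10¹⁰ Pa
Convert: E = 6.719 × 10¹⁰ Pa = 67.19 GPa
Final answer: E = 67.19 GPa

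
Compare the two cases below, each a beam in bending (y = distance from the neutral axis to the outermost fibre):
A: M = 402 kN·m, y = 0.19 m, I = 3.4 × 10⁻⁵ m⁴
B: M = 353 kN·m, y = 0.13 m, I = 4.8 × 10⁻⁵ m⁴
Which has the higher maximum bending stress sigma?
Model: a beam in bending (y = distance from the neutral axis to the outermost fibre), so sigma = (M·y) / I (SI units).
  A: sigma = (402000 × 0.19) / (3.4 × 10⁻⁵) = 2.246 × 10⁹ Pa = 2246 MPa
  B: sigma = (353000 × 0.13) / (4.8 × 10⁻⁵) = 9.56 × 10⁸ Pa = 956 MPa
2246 MPa > 956 MPa, so A is larger.
Final answer: A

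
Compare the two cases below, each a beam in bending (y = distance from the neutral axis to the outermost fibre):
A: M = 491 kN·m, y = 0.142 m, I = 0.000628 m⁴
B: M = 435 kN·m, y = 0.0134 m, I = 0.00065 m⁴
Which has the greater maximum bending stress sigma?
Model: a beam in bending (y = distance from the neutral axis to the outermost fibre), so sigma = (M·y) / I (SI units).
  A: sigma = (491000 × 0.142) / 0.000628 = 1.11 × 10⁸ Pa = 111 MPa
  B: sigma = (435000 × 0.0134) / 0.00065 = 8.968 × 10⁶ Pa = 8.968 MPa
111 MPa > 8.968 MPa, so A is larger.
Final answer: A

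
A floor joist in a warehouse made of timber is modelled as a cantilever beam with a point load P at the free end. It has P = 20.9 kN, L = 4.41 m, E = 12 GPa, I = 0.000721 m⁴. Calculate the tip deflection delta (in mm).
Model: a cantilever beam with a point load P at the free end, so delta = (P·L^3) / (3·E·I).
Convert to SI units:
  P = 20.9 kN = 20900 N
  E = 12 GPa = 1.2 × 10¹⁰ Pa
Substitute:
  delta = (20900 × 4.41^3) / (3 × (1.2 × 10¹⁰) × 0.000721)
  delta = 0.06906 m
Convert: delta = 0.06906 m = 69.06 mm
Final answer: delta = 69.06 mm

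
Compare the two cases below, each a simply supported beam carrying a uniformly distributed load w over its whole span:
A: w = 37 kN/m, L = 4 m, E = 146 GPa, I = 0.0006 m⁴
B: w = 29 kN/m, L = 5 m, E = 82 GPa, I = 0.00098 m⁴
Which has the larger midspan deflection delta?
Model: a simply supported beam carrying a uniformly distributed load w over its whole span, so delta = (5·w·L^4) / (384·E·I) (SI units).
  A: delta = (5 × 37000 × 4^4) / (384 × (1.46 × 10¹¹) × 0.0006) = 0.001408 m = 1.408 mm
  B: delta = (5 × 29000 × 5^4) / (384 × (8.2 × 10¹⁰) × 0.00098) = 0.002937 m = 2.937 mm
2.937 mm > 1.408 mm, so B is larger.
Final answer: B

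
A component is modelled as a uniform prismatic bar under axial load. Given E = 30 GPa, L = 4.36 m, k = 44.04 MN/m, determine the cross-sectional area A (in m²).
Model: a uniform prismatic bar under axial load, so k = (A·E) / L.
Solve for A: A = (k·L) / E.
Convert to SI units:
  E = 30 GPa = 3 × 10¹⁰ Pa
  k = 44.04 MN/m = 4.404 × 10⁷ N/m
Substitute:
  A = ((4.404 × 10⁷) × 4.36) / (3 × 10¹⁰)
  A = 0.0064 m²
Final answer: A = 0.0064 m²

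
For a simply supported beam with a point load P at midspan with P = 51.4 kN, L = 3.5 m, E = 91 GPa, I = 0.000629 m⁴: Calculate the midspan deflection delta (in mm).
Model: a simply supported beam with a point load P at midspan, so delta = (P·L^3) / (48·E·I).
Convert to SI units:
  P = 51.4 kN = 51400 N
  E = 91 GPa = 9.1 × 10¹⁰ Pa
Substitute:
  delta = (51400 × 3.5^3) / (48 × (9.1 × 10¹⁰) × 0.000629)
  delta = 0.0008021 m
Convert: delta = 0.0008021 m = 0.8021 mm
Final answer: delta = 0.8021 mm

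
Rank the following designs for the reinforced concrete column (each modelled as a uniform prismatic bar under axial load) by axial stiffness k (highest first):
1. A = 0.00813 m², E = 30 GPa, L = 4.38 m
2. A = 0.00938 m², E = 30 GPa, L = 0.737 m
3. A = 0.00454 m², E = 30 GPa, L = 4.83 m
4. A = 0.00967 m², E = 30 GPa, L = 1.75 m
Model: a uniform prismatic bar under axial load, so k = (A·E) / L (SI units).
  Case 1: k = (0.00813 × (3 × 10¹⁰)) / 4.38 = 5.568 × 10⁷ N/m = 55.68 MN/m
  Case 2: k = (0.00938 × (3 × 10¹⁰)) / 0.737 = 3.818 × 10⁸ N/m = 381.8 MN/m
  Case 3: k = (0.00454 × (3 × 10¹⁰)) / 4.83 = 2.82 × 10⁷ N/m = 28.2 MN/m
  Case 4: k = (0.00967 × (3 × 10¹⁰)) / 1.75 = 1.658 × 10⁸ N/m = 165.8 MN/m
Ordering: 381.8 MN/m (case 2) > 165.8 MN/m (case 4) > 55.68 MN/m (case 1) > 28.2 MN/m (case 3)
Final answer: 2, 4, 1, 3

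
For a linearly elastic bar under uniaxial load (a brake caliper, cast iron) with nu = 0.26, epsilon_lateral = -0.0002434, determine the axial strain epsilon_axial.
Model: a linearly elastic bar under uniaxial load, so epsilon_lateral = -nu·epsilon_axial.
Solve for epsilon_axial: epsilon_axial = -epsilon_lateral / nu.
Substitute:
  epsilon_axial = -(-0.0002434) / 0.26
  epsilon_axial = 0.0009362
Final answer: epsilon_axial = 0.0009362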